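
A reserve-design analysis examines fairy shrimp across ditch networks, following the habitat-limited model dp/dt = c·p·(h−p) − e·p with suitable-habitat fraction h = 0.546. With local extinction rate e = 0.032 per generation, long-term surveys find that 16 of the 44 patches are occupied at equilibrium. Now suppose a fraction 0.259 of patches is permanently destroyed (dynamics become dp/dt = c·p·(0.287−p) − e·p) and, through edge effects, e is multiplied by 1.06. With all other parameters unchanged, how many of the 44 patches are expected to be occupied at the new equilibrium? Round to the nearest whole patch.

4

Observed p* = 16/44 = 0.36364.
Balance c(h−p*) = e gives c = e/(0.546 − 0.36364) = 0.032/0.18236 = 0.17548.
New p* = 0.287 − e/c = 0.287 − 0.03392/0.17548 = 0.09370.
Expected occupied = 44 × 0.09370 = 4.12 ≈ 4.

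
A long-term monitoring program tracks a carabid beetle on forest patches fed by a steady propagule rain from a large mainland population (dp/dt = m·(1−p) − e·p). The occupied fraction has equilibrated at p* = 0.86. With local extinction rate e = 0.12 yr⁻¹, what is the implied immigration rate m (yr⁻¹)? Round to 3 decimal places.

0.737

At equilibrium m(1−p*) = e·p*, so m = e·p*/(1−p*).
m = 0.12 × 0.86 / 0.1400 = 0.1032/0.1400 = 0.7371.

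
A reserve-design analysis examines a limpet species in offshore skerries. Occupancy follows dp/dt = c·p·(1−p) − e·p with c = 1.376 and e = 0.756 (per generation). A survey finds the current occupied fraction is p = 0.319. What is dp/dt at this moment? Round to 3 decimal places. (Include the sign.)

Colonization term: c·p·(1−p) = 1.376×0.319×0.6810 = 0.29892.
Extinction term: e·p = 0.24116.
dp/dt = 0.29892 − 0.24116 = 0.05776.

0.058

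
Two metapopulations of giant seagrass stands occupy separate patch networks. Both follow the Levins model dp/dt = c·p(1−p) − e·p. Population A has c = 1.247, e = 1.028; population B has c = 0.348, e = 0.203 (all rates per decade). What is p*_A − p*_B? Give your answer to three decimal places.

A: p*_A = 1 − 1.028/1.247 = 0.1756.
B: p*_B = 1 − 0.203/0.348 = 0.4167.
p*_A − p*_B = 0.1756 − 0.4167 = -0.2410.

-0.241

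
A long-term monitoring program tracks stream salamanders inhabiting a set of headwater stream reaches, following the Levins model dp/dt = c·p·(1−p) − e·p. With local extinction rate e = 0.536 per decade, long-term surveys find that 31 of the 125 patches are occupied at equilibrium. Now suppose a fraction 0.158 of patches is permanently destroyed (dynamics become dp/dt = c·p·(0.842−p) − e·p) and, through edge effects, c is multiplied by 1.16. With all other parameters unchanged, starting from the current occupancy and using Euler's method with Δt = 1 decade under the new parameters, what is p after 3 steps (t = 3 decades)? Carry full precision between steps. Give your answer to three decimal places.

Observed p* = 31/125 = 0.24800.
Balance c(1−p*) = e gives c = e/(1 − 0.24800) = 0.536/0.75200 = 0.71277.
Starting from p₀ = 0.24800; update p ← p + (dp/dt)·Δt with the new parameters.
t = 1: p = 0.24800 + (-0.01113) = 0.23687
t = 2: p = 0.23687 + (-0.00845) = 0.22842
t = 3: p = 0.22842 + (-0.00655) = 0.22187

0.222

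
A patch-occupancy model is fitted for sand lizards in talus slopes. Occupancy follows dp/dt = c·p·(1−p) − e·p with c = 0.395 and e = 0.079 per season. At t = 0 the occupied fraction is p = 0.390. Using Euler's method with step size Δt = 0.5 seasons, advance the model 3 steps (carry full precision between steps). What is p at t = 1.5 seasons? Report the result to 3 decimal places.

0.484

Update rule: p ← p + [c·p·(1−p) − e·p]·Δt with Δt = 0.5.
p: 0.39000 → 0.42158  (Δp = +0.03158)
p: 0.42158 → 0.45309  (Δp = +0.03151)
p: 0.45309 → 0.48413  (Δp = +0.03104)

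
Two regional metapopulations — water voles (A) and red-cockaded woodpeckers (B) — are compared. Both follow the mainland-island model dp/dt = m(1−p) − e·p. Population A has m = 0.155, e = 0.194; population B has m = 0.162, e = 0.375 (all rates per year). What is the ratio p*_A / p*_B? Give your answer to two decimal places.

1.47

A: p*_A = m/(m+e) = 0.155/0.3490 = 0.4441.
B: p*_B = 0.162/0.5370 = 0.3017.
p*_A / p*_B = 0.4441/0.3017 = 1.4722.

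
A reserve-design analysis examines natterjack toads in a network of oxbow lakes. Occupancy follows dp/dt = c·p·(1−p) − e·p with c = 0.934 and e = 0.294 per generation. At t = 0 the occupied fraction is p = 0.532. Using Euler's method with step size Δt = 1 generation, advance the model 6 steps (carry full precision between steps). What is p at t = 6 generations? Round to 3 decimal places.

Update rule: p ← p + [c·p·(1−p) − e·p]·Δt with Δt = 1.
step 1: Δp = +0.07614, p = 0.60814
step 2: Δp = +0.04379, p = 0.65192
step 3: Δp = +0.02028, p = 0.67220
step 4: Δp = +0.00818, p = 0.68038
step 5: Δp = +0.00308, p = 0.68346
step 6: Δp = +0.00113, p = 0.68459

0.685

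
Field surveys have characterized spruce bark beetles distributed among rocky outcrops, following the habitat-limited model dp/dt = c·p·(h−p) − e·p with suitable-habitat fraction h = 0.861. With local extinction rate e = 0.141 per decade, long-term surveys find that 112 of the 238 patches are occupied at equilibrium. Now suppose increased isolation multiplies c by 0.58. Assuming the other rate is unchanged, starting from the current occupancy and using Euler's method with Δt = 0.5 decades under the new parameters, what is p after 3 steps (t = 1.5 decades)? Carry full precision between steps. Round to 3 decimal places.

Observed p* = 112/238 = 0.47059.
Balance c(h−p*) = e gives c = e/(0.861 − 0.47059) = 0.141/0.39041 = 0.36116.
Starting from p₀ = 0.47059; update p ← p + (dp/dt)·Δt with the new parameters.
  1  |  dp/dt·Δt = -0.013934  |  p_1 = 0.456654
  2  |  dp/dt·Δt = -0.012855  |  p_2 = 0.443799
  3  |  dp/dt·Δt = -0.011896  |  p_3 = 0.431903

0.432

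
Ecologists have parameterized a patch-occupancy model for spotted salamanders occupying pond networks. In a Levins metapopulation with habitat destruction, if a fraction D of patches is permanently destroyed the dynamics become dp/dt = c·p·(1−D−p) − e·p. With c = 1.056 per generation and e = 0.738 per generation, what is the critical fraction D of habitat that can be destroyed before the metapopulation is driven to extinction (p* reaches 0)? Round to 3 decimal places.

0.301

The nontrivial equilibrium is p* = (1−D) − e/c; extinction occurs when this hits zero.
So D_crit = 1 − e/c = 1 − 0.738/1.056 = 1 − 0.6989 = 0.3011.
Note this equals the original equilibrium occupancy — the Levins extinction-debt result.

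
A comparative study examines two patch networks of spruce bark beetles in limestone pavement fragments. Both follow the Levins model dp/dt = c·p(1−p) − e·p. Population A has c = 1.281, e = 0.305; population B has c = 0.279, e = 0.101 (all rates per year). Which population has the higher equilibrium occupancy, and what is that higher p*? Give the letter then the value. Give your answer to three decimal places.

A, 0.762

A: p*_A = 1 − 0.305/1.281 = 0.7619.
B: p*_B = 1 − 0.101/0.279 = 0.6380.
A is higher at 0.7619.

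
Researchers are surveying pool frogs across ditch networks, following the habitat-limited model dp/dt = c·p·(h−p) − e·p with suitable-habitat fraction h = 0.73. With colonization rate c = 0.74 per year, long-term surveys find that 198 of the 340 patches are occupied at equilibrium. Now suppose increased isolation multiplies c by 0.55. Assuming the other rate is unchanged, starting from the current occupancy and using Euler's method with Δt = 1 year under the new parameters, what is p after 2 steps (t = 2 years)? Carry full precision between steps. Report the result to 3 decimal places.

Observed p* = 198/340 = 0.58235.
Balance c(h−p*) = e gives e = 0.74×(0.73 − 0.58235) = 0.10926.
Starting from p₀ = 0.58235; update p ← p + (dp/dt)·Δt with the new parameters.
p: 0.58235 → 0.55372  (Δp = -0.02863)
p: 0.55372 → 0.53295  (Δp = -0.02077)

0.533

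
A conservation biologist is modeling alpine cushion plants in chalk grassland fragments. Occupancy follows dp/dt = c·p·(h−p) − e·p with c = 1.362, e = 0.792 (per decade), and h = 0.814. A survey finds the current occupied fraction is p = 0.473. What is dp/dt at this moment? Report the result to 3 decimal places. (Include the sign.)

-0.155

Colonization term: c·p·(h−p) = 1.362×0.473×0.3410 = 0.21968.
Extinction term: e·p = 0.37462.
dp/dt = 0.21968 − 0.37462 = -0.15493.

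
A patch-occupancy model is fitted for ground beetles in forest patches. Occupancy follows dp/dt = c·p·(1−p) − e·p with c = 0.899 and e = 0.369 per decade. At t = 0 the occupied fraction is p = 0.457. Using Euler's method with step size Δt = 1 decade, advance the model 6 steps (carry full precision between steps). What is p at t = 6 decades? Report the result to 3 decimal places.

Update rule: p ← p + [c·p·(1−p) − e·p]·Δt with Δt = 1.
step 1: Δp = +0.05445, p = 0.51145
step 2: Δp = +0.03591, p = 0.54736
step 3: Δp = +0.02076, p = 0.56812
step 4: Δp = +0.01094, p = 0.57906
step 5: Δp = +0.00546, p = 0.58452
step 6: Δp = +0.00264, p = 0.58716

0.587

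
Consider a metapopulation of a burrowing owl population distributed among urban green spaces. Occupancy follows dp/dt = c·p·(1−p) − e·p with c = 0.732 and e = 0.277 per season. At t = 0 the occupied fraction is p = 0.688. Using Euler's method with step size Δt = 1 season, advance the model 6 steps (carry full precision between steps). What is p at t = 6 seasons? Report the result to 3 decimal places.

0.623

Update rule: p ← p + [c·p·(1−p) − e·p]·Δt with Δt = 1.
t = 1: p = 0.68800 + (-0.03345) = 0.65455
t = 2: p = 0.65455 + (-0.01580) = 0.63876
t = 3: p = 0.63876 + (-0.00803) = 0.63073
t = 4: p = 0.63073 + (-0.00422) = 0.62651
t = 5: p = 0.62651 + (-0.00226) = 0.62425
t = 6: p = 0.62425 + (-0.00122) = 0.62303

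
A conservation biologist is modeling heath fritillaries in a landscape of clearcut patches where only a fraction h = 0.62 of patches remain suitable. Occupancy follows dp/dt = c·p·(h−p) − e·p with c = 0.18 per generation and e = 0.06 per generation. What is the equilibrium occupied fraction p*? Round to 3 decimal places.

Setting dp/dt = 0 and dividing by p* gives c·(h−p*) = e.
So p* = h − e/c = 0.62 − 0.06/0.18 = 0.62 − 0.3333 = 0.2867.

0.287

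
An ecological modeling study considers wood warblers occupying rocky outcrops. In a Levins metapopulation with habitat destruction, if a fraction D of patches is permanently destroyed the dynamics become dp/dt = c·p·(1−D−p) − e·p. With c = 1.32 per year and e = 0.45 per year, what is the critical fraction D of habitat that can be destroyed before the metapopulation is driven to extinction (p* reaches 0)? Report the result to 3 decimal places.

0.659

The nontrivial equilibrium is p* = (1−D) − e/c; extinction occurs when this hits zero.
So D_crit = 1 − e/c = 1 − 0.45/1.32 = 1 − 0.3409 = 0.6591.
This equals the undisturbed p*, a classic result of Lande's extension.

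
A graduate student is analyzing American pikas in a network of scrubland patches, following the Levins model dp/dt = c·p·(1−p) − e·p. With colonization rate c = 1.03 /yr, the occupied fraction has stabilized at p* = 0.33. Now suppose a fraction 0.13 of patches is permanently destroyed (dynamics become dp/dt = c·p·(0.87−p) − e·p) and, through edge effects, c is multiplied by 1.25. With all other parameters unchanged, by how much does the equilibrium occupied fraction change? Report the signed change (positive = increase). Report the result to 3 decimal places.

Balance c(1−p*) = e gives e = 1.03×(1 − 0.33000) = 0.69010.
New p* = 0.87 − e/c = 0.87 − 0.69010/1.28750 = 0.33400.
Δp* = 0.33400 − 0.33000 = +0.00400.

0.004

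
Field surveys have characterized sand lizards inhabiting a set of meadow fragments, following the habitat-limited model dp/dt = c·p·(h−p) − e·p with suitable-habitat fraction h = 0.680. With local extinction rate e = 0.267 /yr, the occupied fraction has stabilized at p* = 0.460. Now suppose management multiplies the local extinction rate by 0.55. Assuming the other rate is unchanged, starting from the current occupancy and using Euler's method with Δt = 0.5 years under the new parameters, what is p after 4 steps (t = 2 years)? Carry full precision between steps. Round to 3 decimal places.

Balance c(h−p*) = e gives c = e/(0.68 − 0.46000) = 0.267/0.22000 = 1.21364.
Starting from p₀ = 0.46000; update p ← p + (dp/dt)·Δt with the new parameters.
  1  |  dp/dt·Δt = +0.027635  |  p_1 = 0.487635
  2  |  dp/dt·Δt = +0.021117  |  p_2 = 0.508752
  3  |  dp/dt·Δt = +0.015513  |  p_3 = 0.524265
  4  |  dp/dt·Δt = +0.011051  |  p_4 = 0.535315

0.535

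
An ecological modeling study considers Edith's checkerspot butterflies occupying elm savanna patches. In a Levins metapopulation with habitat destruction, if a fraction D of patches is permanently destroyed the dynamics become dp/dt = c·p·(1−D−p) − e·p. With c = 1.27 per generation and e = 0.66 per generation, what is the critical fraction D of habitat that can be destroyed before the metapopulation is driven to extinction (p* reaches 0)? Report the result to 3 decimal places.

The nontrivial equilibrium is p* = (1−D) − e/c; extinction occurs when this hits zero.
So D_crit = 1 − e/c = 1 − 0.66/1.27 = 1 − 0.5197 = 0.4803.
Note this equals the original equilibrium occupancy — the Levins extinction-debt result.

0.480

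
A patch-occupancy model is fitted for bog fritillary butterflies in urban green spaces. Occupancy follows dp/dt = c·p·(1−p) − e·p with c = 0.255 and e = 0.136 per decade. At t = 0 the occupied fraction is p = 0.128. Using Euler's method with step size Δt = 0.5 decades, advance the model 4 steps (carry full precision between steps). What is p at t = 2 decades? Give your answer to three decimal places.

0.151

Update rule: p ← p + [c·p·(1−p) − e·p]·Δt with Δt = 0.5.
  1  |  dp/dt·Δt = +0.005527  |  p_1 = 0.133527
  2  |  dp/dt·Δt = +0.005672  |  p_2 = 0.139199
  3  |  dp/dt·Δt = +0.005812  |  p_3 = 0.145010
  4  |  dp/dt·Δt = +0.005947  |  p_4 = 0.150958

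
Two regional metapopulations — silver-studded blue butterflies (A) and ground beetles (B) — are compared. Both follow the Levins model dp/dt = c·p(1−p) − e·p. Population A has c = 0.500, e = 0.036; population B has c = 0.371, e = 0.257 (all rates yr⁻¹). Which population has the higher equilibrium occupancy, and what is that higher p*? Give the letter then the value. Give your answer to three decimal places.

A: p*_A = 1 − 0.036/0.500 = 0.9280.
B: p*_B = 1 − 0.257/0.371 = 0.3073.
A is higher at 0.9280.

A, 0.928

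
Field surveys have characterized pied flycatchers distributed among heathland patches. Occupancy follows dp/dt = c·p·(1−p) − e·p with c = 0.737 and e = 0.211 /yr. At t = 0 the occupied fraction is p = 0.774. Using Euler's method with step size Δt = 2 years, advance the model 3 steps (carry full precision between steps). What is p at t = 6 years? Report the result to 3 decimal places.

Update rule: p ← p + [c·p·(1−p) − e·p]·Δt with Δt = 2.
  1  |  dp/dt·Δt = -0.068790  |  p_1 = 0.705210
  2  |  dp/dt·Δt = +0.008830  |  p_2 = 0.714040
  3  |  dp/dt·Δt = -0.000353  |  p_3 = 0.713687

0.714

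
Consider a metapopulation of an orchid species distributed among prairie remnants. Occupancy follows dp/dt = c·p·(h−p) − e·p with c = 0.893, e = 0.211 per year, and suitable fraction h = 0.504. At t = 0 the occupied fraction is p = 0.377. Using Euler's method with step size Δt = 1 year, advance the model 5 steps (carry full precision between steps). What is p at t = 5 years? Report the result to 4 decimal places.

Update rule: p ← p + [c·p·(h−p) − e·p]·Δt with Δt = 1.
p: 0.37700 → 0.34021  (Δp = -0.03679)
p: 0.34021 → 0.31819  (Δp = -0.02202)
p: 0.31819 → 0.30385  (Δp = -0.01434)
p: 0.30385 → 0.29404  (Δp = -0.00980)
p: 0.29404 → 0.28713  (Δp = -0.00691)

0.2871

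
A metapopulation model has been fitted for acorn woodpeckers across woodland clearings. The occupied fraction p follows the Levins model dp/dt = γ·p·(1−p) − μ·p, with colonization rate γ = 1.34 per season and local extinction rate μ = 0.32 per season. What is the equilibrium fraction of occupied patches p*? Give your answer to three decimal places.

0.761

At equilibrium, colonization balances extinction: γ·p*·(1−p*) = μ·p*.
So p* = 1 − μ/γ = 1 − 0.32/1.34 = 1 − 0.2388 = 0.7612.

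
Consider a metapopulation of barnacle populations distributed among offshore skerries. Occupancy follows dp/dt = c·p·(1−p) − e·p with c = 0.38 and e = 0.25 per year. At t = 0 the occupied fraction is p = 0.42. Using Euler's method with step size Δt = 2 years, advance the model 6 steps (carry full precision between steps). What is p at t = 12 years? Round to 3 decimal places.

0.352

Update rule: p ← p + [c·p·(1−p) − e·p]·Δt with Δt = 2.
p: 0.42000 → 0.39514  (Δp = -0.02486)
p: 0.39514 → 0.37921  (Δp = -0.01593)
p: 0.37921 → 0.36852  (Δp = -0.01069)
p: 0.36852 → 0.36112  (Δp = -0.00740)
p: 0.36112 → 0.35590  (Δp = -0.00522)
p: 0.35590 → 0.35217  (Δp = -0.00373)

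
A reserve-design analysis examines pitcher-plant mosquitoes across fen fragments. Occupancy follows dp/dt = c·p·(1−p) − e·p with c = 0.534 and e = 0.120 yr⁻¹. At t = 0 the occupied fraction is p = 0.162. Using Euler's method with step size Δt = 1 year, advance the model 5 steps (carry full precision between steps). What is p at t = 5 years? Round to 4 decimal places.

0.5121

Update rule: p ← p + [c·p·(1−p) − e·p]·Δt with Δt = 1.
step 1: Δp = +0.05305, p = 0.21505
step 2: Δp = +0.06434, p = 0.27939
step 3: Δp = +0.07398, p = 0.35337
step 4: Δp = +0.07961, p = 0.43299
step 5: Δp = +0.07914, p = 0.51213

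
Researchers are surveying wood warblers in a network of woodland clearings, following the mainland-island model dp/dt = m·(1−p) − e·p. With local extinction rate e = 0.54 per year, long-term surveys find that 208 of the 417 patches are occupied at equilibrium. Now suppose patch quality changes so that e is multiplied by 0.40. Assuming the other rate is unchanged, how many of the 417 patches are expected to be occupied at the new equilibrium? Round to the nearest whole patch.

297

Observed p* = 208/417 = 0.49880.
Balance m(1−p*) = e·p* gives m = e·p*/(1−p*) = 0.54×0.49880/0.50120 = 0.53741.
New p* = m/(m+e) = 0.53741/(0.53741+0.21600) = 0.71330.
Expected occupied = 417 × 0.71330 = 297.45 ≈ 297.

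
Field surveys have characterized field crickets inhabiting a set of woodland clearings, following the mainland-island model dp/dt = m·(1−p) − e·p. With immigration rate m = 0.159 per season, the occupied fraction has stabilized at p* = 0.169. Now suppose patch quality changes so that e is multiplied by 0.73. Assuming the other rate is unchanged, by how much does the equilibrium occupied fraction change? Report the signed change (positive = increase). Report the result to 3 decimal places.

Balance m(1−p*) = e·p* gives e = m(1−p*)/p* = 0.159×0.83100/0.16900 = 0.78183.
New p* = m/(m+e) = 0.15900/(0.15900+0.57074) = 0.21789.
Δp* = 0.21789 − 0.16900 = +0.04889.

0.049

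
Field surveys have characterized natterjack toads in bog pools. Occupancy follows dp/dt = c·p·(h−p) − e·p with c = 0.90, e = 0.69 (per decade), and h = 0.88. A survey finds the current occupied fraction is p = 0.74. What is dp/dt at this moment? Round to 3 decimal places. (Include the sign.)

Colonization term: c·p·(h−p) = 0.90×0.74×0.1400 = 0.09324.
Extinction term: e·p = 0.51060.
dp/dt = 0.09324 − 0.51060 = -0.41736.

-0.417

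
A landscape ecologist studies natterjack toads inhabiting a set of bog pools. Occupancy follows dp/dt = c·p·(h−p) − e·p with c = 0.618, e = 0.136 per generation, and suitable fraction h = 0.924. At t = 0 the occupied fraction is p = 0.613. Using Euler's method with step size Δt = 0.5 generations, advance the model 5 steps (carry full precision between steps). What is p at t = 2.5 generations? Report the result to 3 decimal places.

Update rule: p ← p + [c·p·(h−p) − e·p]·Δt with Δt = 0.5.
t = 0.5: p = 0.61300 + (+0.01722) = 0.63022
t = 1: p = 0.63022 + (+0.01435) = 0.64458
t = 1.5: p = 0.64458 + (+0.01182) = 0.65640
t = 2: p = 0.65640 + (+0.00964) = 0.66604
t = 2.5: p = 0.66604 + (+0.00780) = 0.67384

0.674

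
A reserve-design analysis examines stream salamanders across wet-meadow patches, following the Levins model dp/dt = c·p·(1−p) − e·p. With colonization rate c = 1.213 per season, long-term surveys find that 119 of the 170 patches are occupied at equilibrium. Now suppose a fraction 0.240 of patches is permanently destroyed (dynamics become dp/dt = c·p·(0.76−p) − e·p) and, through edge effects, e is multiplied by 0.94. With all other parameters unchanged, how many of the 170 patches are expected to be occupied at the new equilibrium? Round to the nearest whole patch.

81

Observed p* = 119/170 = 0.70000.
Balance c(1−p*) = e gives e = 1.213×(1 − 0.70000) = 0.36390.
New p* = 0.76 − e/c = 0.76 − 0.34207/1.21300 = 0.47800.
Expected occupied = 170 × 0.47800 = 81.26 ≈ 81.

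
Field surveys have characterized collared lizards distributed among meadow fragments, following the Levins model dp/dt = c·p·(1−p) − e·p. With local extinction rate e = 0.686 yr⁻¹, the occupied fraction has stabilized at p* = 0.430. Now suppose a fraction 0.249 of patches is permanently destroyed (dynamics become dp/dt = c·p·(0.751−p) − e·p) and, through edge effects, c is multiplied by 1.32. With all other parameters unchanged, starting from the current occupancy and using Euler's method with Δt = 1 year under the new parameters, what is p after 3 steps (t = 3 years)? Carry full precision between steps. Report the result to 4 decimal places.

0.3264

Balance c(1−p*) = e gives c = e/(1 − 0.43000) = 0.686/0.57000 = 1.20351.
Starting from p₀ = 0.43000; update p ← p + (dp/dt)·Δt with the new parameters.
step 1: Δp = -0.07570, p = 0.35430
step 2: Δp = -0.01977, p = 0.33453
step 3: Δp = -0.00816, p = 0.32637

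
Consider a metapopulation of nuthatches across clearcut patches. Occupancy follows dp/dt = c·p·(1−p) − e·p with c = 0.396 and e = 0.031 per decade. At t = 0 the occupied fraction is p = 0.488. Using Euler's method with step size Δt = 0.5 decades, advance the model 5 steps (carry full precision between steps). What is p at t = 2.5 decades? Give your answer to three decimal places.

0.683

Update rule: p ← p + [c·p·(1−p) − e·p]·Δt with Δt = 0.5.
step 1: Δp = +0.04191, p = 0.52991
step 2: Δp = +0.04111, p = 0.57102
step 3: Δp = +0.03965, p = 0.61067
step 4: Δp = +0.03761, p = 0.64828
step 5: Δp = +0.03510, p = 0.68338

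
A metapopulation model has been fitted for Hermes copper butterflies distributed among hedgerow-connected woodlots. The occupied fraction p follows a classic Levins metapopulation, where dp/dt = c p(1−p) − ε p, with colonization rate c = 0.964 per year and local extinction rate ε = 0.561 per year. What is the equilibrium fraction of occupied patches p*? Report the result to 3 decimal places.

Setting dp/dt = 0 and dividing through by p* gives c·(1−p*) = ε.
So p* = 1 − ε/c = 1 − 0.561/0.964 = 1 − 0.5820 = 0.4180.

0.418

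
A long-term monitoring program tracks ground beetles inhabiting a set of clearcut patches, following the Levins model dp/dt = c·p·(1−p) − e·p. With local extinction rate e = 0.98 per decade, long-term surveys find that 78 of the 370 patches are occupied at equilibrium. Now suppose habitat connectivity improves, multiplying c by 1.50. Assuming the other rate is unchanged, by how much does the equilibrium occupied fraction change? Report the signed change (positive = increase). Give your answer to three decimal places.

0.263

Observed p* = 78/370 = 0.21081.
Balance c(1−p*) = e gives c = e/(1 − 0.21081) = 0.98/0.78919 = 1.24178.
New p* = 1 − e/c = 1 − 0.98000/1.86267 = 0.47387.
Δp* = 0.47387 − 0.21081 = +0.26306.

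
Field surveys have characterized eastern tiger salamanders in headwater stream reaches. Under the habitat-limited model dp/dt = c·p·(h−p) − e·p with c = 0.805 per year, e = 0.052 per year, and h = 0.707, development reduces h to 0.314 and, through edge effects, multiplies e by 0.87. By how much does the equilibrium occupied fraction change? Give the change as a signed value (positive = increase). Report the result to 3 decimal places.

-0.385

Before: p* = h − e/c = 0.707 − 0.052/0.805 = 0.707 − 0.0646 = 0.6424.
After: c = 0.805, e = 0.04524, h = 0.314; p* = 0.314 − 0.04524/0.805 = 0.2578.
Δp* = 0.2578 − 0.6424 = -0.3846.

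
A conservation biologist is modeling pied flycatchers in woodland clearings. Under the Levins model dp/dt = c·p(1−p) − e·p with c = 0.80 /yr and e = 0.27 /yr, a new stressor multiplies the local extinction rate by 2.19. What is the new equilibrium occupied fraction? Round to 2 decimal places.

Before: p* = 1 − 0.27/0.80 = 0.6625.
After the change, c = 0.8, e = 0.5913, so p* = 1 − 0.5913/0.8 = 0.2609.

0.26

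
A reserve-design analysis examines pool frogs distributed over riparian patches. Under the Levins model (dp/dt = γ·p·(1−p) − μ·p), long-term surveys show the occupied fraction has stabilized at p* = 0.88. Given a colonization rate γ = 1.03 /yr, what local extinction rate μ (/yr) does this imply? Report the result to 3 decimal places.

At equilibrium γ(1−p*) = μ.
μ = 1.03 × (1 − 0.88) = 1.03 × 0.1200 = 0.1236.

0.124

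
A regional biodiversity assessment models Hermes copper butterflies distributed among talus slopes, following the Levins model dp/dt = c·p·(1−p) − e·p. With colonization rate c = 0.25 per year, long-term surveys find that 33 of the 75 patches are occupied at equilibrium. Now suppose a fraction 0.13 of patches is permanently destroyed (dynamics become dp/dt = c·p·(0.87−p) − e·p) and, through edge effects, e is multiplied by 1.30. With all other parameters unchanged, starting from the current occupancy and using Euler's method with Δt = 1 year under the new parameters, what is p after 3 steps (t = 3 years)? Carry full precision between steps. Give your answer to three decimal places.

0.358

Observed p* = 33/75 = 0.44000.
Balance c(1−p*) = e gives e = 0.25×(1 − 0.44000) = 0.14000.
Starting from p₀ = 0.44000; update p ← p + (dp/dt)·Δt with the new parameters.
p: 0.44000 → 0.40722  (Δp = -0.03278)
p: 0.40722 → 0.38022  (Δp = -0.02700)
p: 0.38022 → 0.35758  (Δp = -0.02264)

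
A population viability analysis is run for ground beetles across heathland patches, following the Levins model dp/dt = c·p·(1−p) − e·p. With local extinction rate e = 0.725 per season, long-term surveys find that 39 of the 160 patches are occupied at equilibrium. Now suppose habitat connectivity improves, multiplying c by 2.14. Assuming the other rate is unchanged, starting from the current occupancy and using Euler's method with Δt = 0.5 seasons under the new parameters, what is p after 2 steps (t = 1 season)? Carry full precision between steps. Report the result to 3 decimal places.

0.451

Observed p* = 39/160 = 0.24375.
Balance c(1−p*) = e gives c = e/(1 − 0.24375) = 0.725/0.75625 = 0.95868.
Starting from p₀ = 0.24375; update p ← p + (dp/dt)·Δt with the new parameters.
step 1: Δp = +0.10073, p = 0.34448
step 2: Δp = +0.10676, p = 0.45124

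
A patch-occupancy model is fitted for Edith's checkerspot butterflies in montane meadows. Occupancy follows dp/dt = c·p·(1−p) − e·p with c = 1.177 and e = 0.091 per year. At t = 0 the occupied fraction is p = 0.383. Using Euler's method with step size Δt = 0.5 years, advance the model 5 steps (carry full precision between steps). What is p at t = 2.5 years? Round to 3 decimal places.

Update rule: p ← p + [c·p·(1−p) − e·p]·Δt with Δt = 0.5.
p: 0.38300 → 0.50464  (Δp = +0.12164)
p: 0.50464 → 0.62879  (Δp = +0.12415)
p: 0.62879 → 0.73755  (Δp = +0.10875)
p: 0.73755 → 0.81791  (Δp = +0.08036)
p: 0.81791 → 0.86834  (Δp = +0.05043)

0.868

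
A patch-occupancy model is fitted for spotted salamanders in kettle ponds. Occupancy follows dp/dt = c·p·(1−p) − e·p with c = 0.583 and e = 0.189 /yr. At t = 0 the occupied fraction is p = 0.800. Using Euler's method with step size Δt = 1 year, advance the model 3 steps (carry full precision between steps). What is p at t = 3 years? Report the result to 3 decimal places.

0.698

Update rule: p ← p + [c·p·(1−p) − e·p]·Δt with Δt = 1.
step 1: Δp = -0.05792, p = 0.74208
step 2: Δp = -0.02867, p = 0.71341
step 3: Δp = -0.01564, p = 0.69777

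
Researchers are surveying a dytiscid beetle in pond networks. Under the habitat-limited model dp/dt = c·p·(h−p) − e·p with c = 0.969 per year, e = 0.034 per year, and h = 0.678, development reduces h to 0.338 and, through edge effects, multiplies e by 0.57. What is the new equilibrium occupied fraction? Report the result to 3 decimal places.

Before: p* = h − e/c = 0.678 − 0.034/0.969 = 0.678 − 0.0351 = 0.6429.
After: c = 0.969, e = 0.01938, h = 0.338; p* = 0.338 − 0.01938/0.969 = 0.3180.

0.318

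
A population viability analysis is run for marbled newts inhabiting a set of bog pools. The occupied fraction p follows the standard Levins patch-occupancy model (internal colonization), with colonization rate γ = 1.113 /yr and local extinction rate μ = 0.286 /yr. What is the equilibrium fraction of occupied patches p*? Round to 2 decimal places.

At equilibrium, colonization balances extinction: γ·p*·(1−p*) = μ·p*.
So p* = 1 − μ/γ = 1 − 0.286/1.113 = 1 − 0.2570 = 0.7430.

0.74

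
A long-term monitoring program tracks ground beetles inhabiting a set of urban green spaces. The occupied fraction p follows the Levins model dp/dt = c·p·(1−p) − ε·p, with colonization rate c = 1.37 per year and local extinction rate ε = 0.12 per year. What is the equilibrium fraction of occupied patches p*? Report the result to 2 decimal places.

0.91

At equilibrium, colonization balances extinction: c·p*·(1−p*) = ε·p*.
So p* = 1 − ε/c = 1 − 0.12/1.37 = 1 − 0.0876 = 0.9124.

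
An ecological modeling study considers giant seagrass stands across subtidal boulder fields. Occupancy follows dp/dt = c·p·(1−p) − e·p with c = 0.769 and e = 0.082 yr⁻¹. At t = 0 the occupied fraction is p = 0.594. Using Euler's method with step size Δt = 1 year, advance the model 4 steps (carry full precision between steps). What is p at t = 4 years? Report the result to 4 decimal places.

0.8846

Update rule: p ← p + [c·p·(1−p) − e·p]·Δt with Δt = 1.
step 1: Δp = +0.13675, p = 0.73075
step 2: Δp = +0.09138, p = 0.82213
step 3: Δp = +0.04504, p = 0.86717
step 4: Δp = +0.01747, p = 0.88464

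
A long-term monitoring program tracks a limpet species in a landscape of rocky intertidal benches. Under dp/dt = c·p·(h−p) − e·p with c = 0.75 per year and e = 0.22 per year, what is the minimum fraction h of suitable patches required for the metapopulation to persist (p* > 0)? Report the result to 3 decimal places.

p* = h − e/c is positive only when h > e/c.
h_min = e/c = 0.22/0.75 = 0.2933.

0.293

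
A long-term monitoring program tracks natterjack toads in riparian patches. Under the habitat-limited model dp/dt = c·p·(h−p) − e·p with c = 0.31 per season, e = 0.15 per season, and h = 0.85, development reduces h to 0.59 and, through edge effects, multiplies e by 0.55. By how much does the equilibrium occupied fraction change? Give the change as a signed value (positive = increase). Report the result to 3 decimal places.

-0.042

Before: p* = h − e/c = 0.85 − 0.15/0.31 = 0.85 − 0.4839 = 0.3661.
After: c = 0.31, e = 0.0825, h = 0.59; p* = 0.59 − 0.0825/0.31 = 0.3239.
Δp* = 0.3239 − 0.3661 = -0.0423.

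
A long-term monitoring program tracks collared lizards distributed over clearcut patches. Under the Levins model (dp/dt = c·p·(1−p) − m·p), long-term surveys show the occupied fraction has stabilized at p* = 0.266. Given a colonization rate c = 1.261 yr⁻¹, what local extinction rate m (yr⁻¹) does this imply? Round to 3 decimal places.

0.926

At equilibrium c(1−p*) = m.
m = 1.261 × (1 − 0.266) = 1.261 × 0.7340 = 0.9256.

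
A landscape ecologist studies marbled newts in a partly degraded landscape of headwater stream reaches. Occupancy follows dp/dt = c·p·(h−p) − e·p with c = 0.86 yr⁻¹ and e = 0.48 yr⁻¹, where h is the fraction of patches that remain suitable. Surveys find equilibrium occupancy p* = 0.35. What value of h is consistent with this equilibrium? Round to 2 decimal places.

0.91

At equilibrium c(h−p*) = e, so h = p* + e/c.
h = 0.35 + 0.48/0.86 = 0.35 + 0.5581 = 0.9081.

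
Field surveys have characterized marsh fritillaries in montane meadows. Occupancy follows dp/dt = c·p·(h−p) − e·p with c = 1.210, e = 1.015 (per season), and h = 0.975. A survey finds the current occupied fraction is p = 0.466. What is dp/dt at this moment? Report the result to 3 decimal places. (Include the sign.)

-0.186

Colonization term: c·p·(h−p) = 1.210×0.466×0.5090 = 0.28700.
Extinction term: e·p = 0.47299.
dp/dt = 0.28700 − 0.47299 = -0.18599.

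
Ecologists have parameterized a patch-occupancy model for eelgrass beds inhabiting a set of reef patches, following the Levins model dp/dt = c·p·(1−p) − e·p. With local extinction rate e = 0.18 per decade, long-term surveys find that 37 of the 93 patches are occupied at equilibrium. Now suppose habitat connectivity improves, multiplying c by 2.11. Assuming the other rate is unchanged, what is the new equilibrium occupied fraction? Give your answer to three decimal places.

0.715

Observed p* = 37/93 = 0.39785.
Balance c(1−p*) = e gives c = e/(1 − 0.39785) = 0.18/0.60215 = 0.29893.
New p* = 1 − e/c = 1 − 0.18000/0.63074 = 0.71462.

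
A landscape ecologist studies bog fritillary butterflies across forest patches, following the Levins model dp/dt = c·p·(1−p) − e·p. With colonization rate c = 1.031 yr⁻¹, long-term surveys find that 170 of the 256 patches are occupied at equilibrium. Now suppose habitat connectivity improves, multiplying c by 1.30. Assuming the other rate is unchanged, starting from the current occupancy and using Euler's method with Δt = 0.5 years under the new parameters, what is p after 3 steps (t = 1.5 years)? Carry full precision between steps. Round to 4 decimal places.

0.7297

Observed p* = 170/256 = 0.66406.
Balance c(1−p*) = e gives e = 1.031×(1 − 0.66406) = 0.34635.
Starting from p₀ = 0.66406; update p ← p + (dp/dt)·Δt with the new parameters.
  1  |  dp/dt·Δt = +0.034500  |  p_1 = 0.698562
  2  |  dp/dt·Δt = +0.020141  |  p_2 = 0.718704
  3  |  dp/dt·Δt = +0.011021  |  p_3 = 0.729725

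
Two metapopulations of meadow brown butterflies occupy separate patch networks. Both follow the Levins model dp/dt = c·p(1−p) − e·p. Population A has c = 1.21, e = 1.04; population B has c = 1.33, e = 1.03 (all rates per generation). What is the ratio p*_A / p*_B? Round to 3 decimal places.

0.623

A: p*_A = 1 − 1.04/1.21 = 0.1405.
B: p*_B = 1 − 1.03/1.33 = 0.2256.
p*_A / p*_B = 0.1405/0.2256 = 0.6229.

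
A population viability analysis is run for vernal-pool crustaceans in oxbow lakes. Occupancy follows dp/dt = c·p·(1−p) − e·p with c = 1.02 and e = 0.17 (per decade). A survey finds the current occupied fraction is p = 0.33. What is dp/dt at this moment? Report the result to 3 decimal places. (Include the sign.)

0.169

Colonization term: c·p·(1−p) = 1.02×0.33×0.6700 = 0.22552.
Extinction term: e·p = 0.05610.
dp/dt = 0.22552 − 0.05610 = 0.16942.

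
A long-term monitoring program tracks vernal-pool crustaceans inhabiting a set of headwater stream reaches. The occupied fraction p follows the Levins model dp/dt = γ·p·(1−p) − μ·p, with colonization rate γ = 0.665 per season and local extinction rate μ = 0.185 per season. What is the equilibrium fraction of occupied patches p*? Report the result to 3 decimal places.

0.722

Setting dp/dt = 0 and dividing through by p* gives γ·(1−p*) = μ.
So p* = 1 − μ/γ = 1 − 0.185/0.665 = 1 − 0.2782 = 0.7218.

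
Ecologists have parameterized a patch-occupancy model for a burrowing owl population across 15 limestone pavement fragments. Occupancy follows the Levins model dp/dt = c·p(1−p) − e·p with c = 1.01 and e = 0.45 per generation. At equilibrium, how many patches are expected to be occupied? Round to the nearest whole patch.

8

p* = 1 − e/c = 1 − 0.45/1.01 = 0.5545.
Expected occupied patches = N × p* = 15 × 0.5545 = 8.32 ≈ 8.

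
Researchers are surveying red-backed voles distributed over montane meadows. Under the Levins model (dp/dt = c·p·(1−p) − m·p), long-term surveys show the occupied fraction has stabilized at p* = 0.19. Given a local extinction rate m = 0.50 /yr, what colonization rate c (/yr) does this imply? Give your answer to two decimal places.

0.62

At equilibrium c(1−p*) = m, so c = m/(1−p*).
c = 0.50/(1 − 0.19) = 0.50/0.8100 = 0.6173.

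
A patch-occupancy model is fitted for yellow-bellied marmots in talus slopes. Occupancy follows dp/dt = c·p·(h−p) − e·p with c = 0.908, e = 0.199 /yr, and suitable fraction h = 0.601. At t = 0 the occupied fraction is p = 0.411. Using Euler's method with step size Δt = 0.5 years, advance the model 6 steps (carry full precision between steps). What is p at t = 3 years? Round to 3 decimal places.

0.391

Update rule: p ← p + [c·p·(h−p) − e·p]·Δt with Δt = 0.5.
p: 0.41100 → 0.40556  (Δp = -0.00544)
p: 0.40556 → 0.40119  (Δp = -0.00437)
p: 0.40119 → 0.39767  (Δp = -0.00353)
p: 0.39767 → 0.39481  (Δp = -0.00286)
p: 0.39481 → 0.39248  (Δp = -0.00232)
p: 0.39248 → 0.39059  (Δp = -0.00190)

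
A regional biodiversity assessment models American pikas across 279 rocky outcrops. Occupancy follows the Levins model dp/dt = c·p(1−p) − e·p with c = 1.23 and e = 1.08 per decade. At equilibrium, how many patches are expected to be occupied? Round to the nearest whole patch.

p* = 1 − e/c = 1 − 1.08/1.23 = 0.1220.
Expected occupied patches = N × p* = 279 × 0.1220 = 34.02 ≈ 34.

34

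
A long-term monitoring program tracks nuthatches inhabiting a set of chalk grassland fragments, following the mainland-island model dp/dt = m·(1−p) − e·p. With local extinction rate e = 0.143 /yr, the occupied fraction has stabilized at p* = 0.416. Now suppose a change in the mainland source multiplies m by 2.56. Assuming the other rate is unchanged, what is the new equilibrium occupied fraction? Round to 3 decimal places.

Balance m(1−p*) = e·p* gives m = e·p*/(1−p*) = 0.143×0.41600/0.58400 = 0.10186.
New p* = m/(m+e) = 0.26076/(0.26076+0.14300) = 0.64583.

0.646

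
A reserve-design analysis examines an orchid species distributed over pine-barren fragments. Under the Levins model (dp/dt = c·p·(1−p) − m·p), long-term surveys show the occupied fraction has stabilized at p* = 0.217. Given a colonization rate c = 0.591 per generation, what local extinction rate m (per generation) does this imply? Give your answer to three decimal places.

At equilibrium c(1−p*) = m.
m = 0.591 × (1 − 0.217) = 0.591 × 0.7830 = 0.4628.

0.463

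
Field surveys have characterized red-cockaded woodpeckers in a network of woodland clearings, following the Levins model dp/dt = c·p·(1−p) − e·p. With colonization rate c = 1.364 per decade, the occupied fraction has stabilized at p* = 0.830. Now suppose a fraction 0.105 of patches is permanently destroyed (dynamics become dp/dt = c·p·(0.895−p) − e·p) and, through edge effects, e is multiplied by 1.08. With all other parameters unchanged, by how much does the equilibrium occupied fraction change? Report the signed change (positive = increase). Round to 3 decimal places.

-0.119

Balance c(1−p*) = e gives e = 1.364×(1 − 0.83000) = 0.23188.
New p* = 0.895 − e/c = 0.895 − 0.25043/1.36400 = 0.71140.
Δp* = 0.71140 − 0.83000 = -0.11860.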